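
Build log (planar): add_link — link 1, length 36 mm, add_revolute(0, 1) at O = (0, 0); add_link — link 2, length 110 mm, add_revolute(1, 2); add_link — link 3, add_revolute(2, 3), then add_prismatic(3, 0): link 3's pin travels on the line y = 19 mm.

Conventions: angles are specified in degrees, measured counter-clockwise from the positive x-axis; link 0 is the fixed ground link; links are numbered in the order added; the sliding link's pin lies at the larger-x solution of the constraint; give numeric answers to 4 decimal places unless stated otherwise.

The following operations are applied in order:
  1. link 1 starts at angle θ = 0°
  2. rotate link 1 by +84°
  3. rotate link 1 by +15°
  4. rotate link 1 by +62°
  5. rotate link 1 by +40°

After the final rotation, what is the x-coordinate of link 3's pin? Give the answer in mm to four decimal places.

geometry: r = 36 mm, L = 110 mm, e = 19 mm; θ starts at 0°
rotate link 1 by +84°: θ ← 0° +84° = 84°
rotate link 1 by +15°: θ ← 84° +15° = 99°
rotate link 1 by +62°: θ ← 99° +62° = 161°
rotate link 1 by +40°: θ ← 161° +40° = 201°
crank pin P = (r cos θ, r sin θ) = (-33.608895, -12.901246)
h = r sin θ − e = -12.901246 − 19 = -31.901246
x = r cos θ + √(L² − h²) = -33.608895 + 105.272553 = 71.663658

71.6637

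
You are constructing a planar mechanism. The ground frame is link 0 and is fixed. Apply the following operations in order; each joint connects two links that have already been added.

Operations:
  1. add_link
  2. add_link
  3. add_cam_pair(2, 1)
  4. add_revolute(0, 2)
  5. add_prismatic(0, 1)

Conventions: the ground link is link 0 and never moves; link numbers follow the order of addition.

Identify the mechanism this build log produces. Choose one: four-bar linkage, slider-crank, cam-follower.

links: 3 (incl. ground); joints: 1 revolute, 1 prismatic, 1 higher (cam) pair, forming one closed loop
3 links, revolute + prismatic + higher pair in one loop → cam-follower

cam-follower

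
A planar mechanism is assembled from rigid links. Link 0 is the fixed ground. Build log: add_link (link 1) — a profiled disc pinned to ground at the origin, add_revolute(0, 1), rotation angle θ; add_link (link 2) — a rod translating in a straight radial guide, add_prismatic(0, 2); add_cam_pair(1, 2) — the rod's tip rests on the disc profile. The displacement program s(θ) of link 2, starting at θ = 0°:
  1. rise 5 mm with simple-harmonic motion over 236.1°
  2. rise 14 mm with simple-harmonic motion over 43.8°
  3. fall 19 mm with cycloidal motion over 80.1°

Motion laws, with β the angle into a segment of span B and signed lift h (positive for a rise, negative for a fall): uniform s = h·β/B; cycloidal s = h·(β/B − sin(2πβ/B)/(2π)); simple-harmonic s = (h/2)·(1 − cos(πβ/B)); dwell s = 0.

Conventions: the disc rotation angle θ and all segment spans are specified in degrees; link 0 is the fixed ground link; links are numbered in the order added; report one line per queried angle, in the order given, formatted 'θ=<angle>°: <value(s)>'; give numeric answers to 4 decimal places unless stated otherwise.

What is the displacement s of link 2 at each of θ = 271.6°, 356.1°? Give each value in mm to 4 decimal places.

seg 1 [0°–236.1°] simple-harmonic, h=5: full span → s += 5 → s = 5.0000
seg 2 [236.1°–279.9°] simple-harmonic, h=14: θ=271.6° here. β=35.5, B=43.8. 14/2·(1 − cos(π·0.8105)) = 12.7958 → s = 17.7958
seg 2 [236.1°–279.9°] simple-harmonic, h=14: full span → s += 14 → s = 19.0000
seg 3 [279.9°–360°] cycloidal, h=-19: θ=356.1° here. β=76.2, B=80.1. -19·(0.9513 − sin(2π·0.9513)/(2π)) = -18.9856 → s = 0.0144

θ=271.6°: 17.7958
θ=356.1°: 0.0144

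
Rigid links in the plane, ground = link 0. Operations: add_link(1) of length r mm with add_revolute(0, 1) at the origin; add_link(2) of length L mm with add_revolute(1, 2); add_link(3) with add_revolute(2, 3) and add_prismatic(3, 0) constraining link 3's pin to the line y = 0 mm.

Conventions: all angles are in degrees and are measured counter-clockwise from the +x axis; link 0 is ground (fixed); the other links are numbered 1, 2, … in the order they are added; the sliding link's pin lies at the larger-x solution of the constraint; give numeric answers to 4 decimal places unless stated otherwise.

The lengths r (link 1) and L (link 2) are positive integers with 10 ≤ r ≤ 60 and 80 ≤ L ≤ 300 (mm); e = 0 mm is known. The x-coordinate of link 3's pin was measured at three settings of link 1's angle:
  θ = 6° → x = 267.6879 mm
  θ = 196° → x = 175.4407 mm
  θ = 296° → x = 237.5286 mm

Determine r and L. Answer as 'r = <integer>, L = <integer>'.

constraint per measurement: (x − r cos θ)² + (r sin θ − e)² = L²
subtracting the θ₁ and θ₂ equations cancels the r² and L² terms:
r = (x₁² − x₂²) / (2[(x₁cos θ₁ + e sin θ₁) − (x₂cos θ₂ + e sin θ₂)]) = 47.0000 → r = 47
L² = (x₁ − r cos θ₁)² + (r sin θ₁ − e)² = 48840.9929 → L = 221.0000 → L = 221
check at θ₃=296°: x = 237.5286 (printed 237.5286) ✓

r = 47, L = 221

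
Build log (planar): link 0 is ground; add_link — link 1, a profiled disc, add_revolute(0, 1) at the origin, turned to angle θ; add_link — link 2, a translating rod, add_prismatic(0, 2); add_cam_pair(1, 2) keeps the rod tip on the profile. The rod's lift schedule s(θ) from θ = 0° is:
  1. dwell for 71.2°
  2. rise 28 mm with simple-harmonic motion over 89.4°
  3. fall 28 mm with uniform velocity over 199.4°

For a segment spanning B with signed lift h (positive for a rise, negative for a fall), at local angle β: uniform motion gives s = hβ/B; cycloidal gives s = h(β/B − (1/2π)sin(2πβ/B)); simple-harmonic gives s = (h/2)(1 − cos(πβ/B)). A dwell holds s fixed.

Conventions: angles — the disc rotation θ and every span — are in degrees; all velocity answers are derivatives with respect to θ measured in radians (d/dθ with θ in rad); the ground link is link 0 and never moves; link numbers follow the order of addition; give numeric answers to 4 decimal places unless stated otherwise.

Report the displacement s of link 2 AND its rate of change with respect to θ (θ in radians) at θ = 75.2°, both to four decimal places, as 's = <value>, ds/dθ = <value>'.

seg 1 [0°–71.2°] dwell: s stays 0.0000
seg 2 [71.2°–160.6°] simple-harmonic, h=28: θ=75.2° here. β=4, B=89.4. 28/2·(1 − cos(π·0.0447)) = 0.1381 → s = 0.1381
velocity in seg [71.2°–160.6°] (simple-harmonic), θ in radians: β = 4° = 0.0698 rad, B = 89.4° = 1.5603 rad; ds/dθ = (πh/(2B)) sin(πβ/B) = (π·28/(2·1.5603)) sin(π·0.0447) = 3.949156 mm/rad

s = 0.1381, ds/dθ = 3.9492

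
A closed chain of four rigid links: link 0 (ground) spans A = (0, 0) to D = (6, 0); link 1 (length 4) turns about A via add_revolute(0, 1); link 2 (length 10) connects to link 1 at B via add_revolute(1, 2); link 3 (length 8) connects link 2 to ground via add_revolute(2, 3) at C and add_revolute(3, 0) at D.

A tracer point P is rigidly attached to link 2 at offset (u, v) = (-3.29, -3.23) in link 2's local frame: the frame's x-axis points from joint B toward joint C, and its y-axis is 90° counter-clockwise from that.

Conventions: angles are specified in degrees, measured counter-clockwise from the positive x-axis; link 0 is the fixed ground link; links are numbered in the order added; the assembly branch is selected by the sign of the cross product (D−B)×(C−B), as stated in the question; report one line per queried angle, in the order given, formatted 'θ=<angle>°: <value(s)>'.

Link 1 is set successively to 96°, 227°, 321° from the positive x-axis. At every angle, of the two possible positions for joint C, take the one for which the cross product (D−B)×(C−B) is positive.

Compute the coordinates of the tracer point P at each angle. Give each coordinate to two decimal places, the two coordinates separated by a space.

A=(0,0), D=(6.00,0)
θ=96°: B = A + 4.00·(cos96°, sin96°) = (-0.4181, 3.9781)
θ=96°: |BD| = 7.5510
θ=96°: circle(B,10.00) ∩ circle(D,8.00): a=6.1593, h=7.8780
θ=96°:   candidates: C₊=(8.9675,7.4293) cross=59.487; C₋=(0.6667,-5.9629) cross=-59.487
θ=96°:   branch + wants cross > 0 → take C=(8.9675,7.4293) (cross=59.487)
θ=96°: ex = (C−B)/|BC| = (0.9386,0.3451); ey = (-0.3451,0.9386)
θ=96°: P = B + -3.29·ex + -3.23·ey = (-2.3912,-0.1889)
θ=227°: B = A + 4.00·(cos227°, sin227°) = (-2.7280, -2.9254)
θ=227°: |BD| = 9.2052
θ=227°: circle(B,10.00) ∩ circle(D,8.00): a=6.5580, h=7.5493
θ=227°:   candidates: C₊=(1.0909,6.3167) cross=69.493; C₋=(5.8892,-7.9992) cross=-69.493
θ=227°:   branch + wants cross > 0 → take C=(1.0909,6.3167) (cross=69.493)
θ=227°: ex = (C−B)/|BC| = (0.3819,0.9242); ey = (-0.9242,0.3819)
θ=227°: P = B + -3.29·ex + -3.23·ey = (-0.9992,-7.1996)
θ=321°: B = A + 4.00·(cos321°, sin321°) = (3.1086, -2.5173)
θ=321°: |BD| = 3.8337
θ=321°: circle(B,10.00) ∩ circle(D,8.00): a=6.6121, h=7.5020
θ=321°:   candidates: C₊=(3.1695,7.4825) cross=28.760; C₋=(13.0215,-3.8338) cross=-28.760
θ=321°:   branch + wants cross > 0 → take C=(3.1695,7.4825) (cross=28.760)
θ=321°: ex = (C−B)/|BC| = (0.0061,1.0000); ey = (-1.0000,0.0061)
θ=321°: P = B + -3.29·ex + -3.23·ey = (6.3185,-5.8269)

θ=96°: -2.39 -0.19
θ=227°: -1.00 -7.20
θ=321°: 6.32 -5.83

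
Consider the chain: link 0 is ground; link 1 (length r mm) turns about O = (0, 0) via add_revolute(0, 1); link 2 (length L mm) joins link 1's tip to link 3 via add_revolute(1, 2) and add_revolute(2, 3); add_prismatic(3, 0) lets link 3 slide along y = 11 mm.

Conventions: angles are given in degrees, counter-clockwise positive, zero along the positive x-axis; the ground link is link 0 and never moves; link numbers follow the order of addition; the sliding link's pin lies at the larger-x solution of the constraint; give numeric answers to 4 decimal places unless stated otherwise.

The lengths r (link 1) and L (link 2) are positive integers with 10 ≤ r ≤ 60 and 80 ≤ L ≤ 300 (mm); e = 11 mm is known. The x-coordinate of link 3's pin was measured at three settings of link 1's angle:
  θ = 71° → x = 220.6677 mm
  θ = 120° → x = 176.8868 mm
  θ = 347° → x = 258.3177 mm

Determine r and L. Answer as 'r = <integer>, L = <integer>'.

constraint per measurement: (x − r cos θ)² + (r sin θ − e)² = L²
subtracting the θ₁ and θ₂ equations cancels the r² and L² terms:
r = (x₁² − x₂²) / (2[(x₁cos θ₁ + e sin θ₁) − (x₂cos θ₂ + e sin θ₂)]) = 54.0000 → r = 54
L² = (x₁ − r cos θ₁)² + (r sin θ₁ − e)² = 42848.9812 → L = 207.0000 → L = 207
check at θ₃=347°: x = 258.3177 (printed 258.3177) ✓

r = 54, L = 207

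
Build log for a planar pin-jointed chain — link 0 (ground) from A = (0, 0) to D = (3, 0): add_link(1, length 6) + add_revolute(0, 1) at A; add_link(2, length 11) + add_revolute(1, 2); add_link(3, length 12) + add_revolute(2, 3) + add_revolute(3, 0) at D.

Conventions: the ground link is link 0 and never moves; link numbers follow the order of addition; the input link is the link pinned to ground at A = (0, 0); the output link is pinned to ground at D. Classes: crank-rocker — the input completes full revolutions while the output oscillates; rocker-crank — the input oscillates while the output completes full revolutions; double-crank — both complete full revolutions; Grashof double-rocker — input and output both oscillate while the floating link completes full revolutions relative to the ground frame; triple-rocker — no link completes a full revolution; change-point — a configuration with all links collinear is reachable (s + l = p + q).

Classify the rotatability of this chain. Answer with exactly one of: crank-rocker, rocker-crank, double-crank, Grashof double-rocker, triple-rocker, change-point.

lengths: ground=3, input=6, coupler=11, output=12
sorted: s=3 (shortest), l=12 (longest), p+q=17
s + l = 15 vs p + q = 17
s + l < p + q (Grashof) with shortest = ground link → double-crank

double-crank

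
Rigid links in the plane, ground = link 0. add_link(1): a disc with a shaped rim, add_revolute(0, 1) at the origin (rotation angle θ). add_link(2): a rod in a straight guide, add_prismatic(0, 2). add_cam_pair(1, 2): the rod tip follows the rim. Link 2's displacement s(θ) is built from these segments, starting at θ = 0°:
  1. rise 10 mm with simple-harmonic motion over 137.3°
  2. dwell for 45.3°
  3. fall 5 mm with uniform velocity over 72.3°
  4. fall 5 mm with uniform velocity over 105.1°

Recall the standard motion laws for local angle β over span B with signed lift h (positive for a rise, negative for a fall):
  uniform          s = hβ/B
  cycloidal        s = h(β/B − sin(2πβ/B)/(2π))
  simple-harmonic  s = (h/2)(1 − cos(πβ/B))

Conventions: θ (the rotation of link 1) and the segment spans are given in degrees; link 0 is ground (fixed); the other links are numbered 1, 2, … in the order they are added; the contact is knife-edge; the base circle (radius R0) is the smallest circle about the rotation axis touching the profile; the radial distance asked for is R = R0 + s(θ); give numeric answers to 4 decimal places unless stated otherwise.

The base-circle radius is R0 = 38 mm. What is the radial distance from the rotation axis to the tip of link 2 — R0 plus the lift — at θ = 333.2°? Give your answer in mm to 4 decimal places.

segment 1 (0° to 137.3°, simple-harmonic, h = 10) is passed completely: s = 0.0000 + (10) = 10.0000
segment 2 (137.3° to 182.6°, dwell): s unchanged at 10.0000
segment 3 (182.6° to 254.9°, uniform, h = -5) is passed completely: s = 10.0000 + (-5) = 5.0000
θ = 333.2° falls in segment 4 (254.9° to 360°, uniform, h = -5): β = 333.2 − 254.9 = 78.3°, B = 105.1°; Δs = -5·78.3/105.1 = -3.7250; s = 5.0000 − 3.7250 = 1.2750
R = R0 + s = 38 + 1.2750 = 39.2750

39.2750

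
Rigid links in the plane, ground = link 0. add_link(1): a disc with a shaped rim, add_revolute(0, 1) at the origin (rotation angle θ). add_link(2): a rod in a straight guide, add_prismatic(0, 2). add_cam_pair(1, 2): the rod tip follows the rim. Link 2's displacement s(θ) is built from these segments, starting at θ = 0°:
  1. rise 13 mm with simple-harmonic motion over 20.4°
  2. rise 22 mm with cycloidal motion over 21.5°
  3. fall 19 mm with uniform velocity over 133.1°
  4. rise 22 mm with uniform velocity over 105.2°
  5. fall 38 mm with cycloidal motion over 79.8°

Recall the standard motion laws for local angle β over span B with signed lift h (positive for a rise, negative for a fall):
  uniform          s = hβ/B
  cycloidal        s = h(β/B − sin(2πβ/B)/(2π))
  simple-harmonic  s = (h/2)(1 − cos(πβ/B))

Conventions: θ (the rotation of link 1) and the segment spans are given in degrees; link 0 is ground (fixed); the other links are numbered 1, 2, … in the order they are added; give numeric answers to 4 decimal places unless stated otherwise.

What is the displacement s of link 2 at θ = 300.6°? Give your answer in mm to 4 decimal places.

segment 1 (0° to 20.4°, simple-harmonic, h = 13) is passed completely: s = 0.0000 + (13) = 13.0000
segment 2 (20.4° to 41.9°, cycloidal, h = 22) is passed completely: s = 13.0000 + (22) = 35.0000
segment 3 (41.9° to 175°, uniform, h = -19) is passed completely: s = 35.0000 + (-19) = 16.0000
segment 4 (175° to 280.2°, uniform, h = 22) is passed completely: s = 16.0000 + (22) = 38.0000
θ = 300.6° falls in segment 5 (280.2° to 360°, cycloidal, h = -38): β = 300.6 − 280.2 = 20.4°, B = 79.8°; Δs = -38·(0.2556 − sin(2π·0.2556)/(2π)) = -3.6702; s = 38.0000 − 3.6702 = 34.3298

34.3298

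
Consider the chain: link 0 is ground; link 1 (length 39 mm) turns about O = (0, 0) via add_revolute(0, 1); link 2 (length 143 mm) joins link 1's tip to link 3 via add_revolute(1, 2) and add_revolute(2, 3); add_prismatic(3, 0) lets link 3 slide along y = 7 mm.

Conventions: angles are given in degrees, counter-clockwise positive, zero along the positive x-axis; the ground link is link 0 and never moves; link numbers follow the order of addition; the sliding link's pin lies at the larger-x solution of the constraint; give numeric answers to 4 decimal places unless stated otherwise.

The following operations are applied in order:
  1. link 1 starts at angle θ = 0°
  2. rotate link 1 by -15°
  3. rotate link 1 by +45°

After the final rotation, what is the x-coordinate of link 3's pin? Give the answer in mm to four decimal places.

geometry: r = 39 mm, L = 143 mm, e = 7 mm; θ starts at 0°
rotate link 1 by -15°: θ ← 0° -15° = -15°
rotate link 1 by +45°: θ ← -15° +45° = 30°
crank pin P = (r cos θ, r sin θ) = (33.774991, 19.500000)
h = r sin θ − e = 19.500000 − 7 = 12.500000
x = r cos θ + √(L² − h²) = 33.774991 + 142.452624 = 176.227614

176.2276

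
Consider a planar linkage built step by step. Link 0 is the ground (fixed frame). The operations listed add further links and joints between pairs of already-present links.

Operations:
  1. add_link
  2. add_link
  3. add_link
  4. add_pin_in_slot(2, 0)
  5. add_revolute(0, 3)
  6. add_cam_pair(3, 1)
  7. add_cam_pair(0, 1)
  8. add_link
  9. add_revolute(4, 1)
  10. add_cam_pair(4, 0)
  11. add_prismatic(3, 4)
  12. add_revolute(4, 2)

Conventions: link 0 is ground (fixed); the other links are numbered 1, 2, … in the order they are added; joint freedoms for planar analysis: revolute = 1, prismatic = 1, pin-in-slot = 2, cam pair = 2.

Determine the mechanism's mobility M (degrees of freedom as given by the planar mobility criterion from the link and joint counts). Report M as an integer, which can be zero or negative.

ground; <1,0,0>
#1 <2,0,0>
#2 <3,0,0>
#3 <4,0,0>
PS:2↔0 J2 <4,0,1>
R:0↔3 J1 <4,1,1>
C:3↔1 J2 <4,1,2>
C:0↔1 J2 <4,1,3>
#4 <5,1,3>
R:4↔1 J1 <5,2,3>
C:4↔0 J2 <5,2,4>
P:3↔4 J1 <5,3,4>
R:4↔2 J1 <5,4,4>
3×4 − 2×4 − 1×4 = 0

M = 0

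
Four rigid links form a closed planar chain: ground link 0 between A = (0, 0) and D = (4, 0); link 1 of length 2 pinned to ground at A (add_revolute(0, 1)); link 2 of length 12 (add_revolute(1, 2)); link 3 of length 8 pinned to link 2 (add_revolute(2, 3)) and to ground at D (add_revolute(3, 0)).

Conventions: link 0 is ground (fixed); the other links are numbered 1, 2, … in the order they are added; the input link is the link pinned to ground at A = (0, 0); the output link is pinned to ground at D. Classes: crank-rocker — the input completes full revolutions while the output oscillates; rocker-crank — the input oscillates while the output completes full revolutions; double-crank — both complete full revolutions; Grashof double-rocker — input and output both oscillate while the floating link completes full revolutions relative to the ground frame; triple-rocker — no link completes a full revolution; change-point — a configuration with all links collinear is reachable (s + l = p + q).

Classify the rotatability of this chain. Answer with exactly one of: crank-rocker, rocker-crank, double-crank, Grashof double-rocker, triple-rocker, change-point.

lengths: ground=4, input=2, coupler=12, output=8
sorted: s=2 (shortest), l=12 (longest), p+q=12
s + l = 14 vs p + q = 12
s + l > p + q → non-Grashof → no link fully rotates → triple-rocker

triple-rocker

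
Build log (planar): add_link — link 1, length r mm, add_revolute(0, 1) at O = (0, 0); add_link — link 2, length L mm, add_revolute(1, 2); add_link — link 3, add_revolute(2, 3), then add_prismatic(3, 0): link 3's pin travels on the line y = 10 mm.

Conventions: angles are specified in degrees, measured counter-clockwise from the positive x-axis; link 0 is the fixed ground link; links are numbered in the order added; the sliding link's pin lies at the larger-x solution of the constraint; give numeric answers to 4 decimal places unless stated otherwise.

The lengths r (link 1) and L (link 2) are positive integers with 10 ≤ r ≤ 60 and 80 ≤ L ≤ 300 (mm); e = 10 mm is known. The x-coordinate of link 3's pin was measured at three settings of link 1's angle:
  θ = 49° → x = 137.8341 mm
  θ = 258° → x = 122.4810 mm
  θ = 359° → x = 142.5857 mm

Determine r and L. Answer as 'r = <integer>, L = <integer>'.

constraint per measurement: (x − r cos θ)² + (r sin θ − e)² = L²
subtracting the θ₁ and θ₂ equations cancels the r² and L² terms:
r = (x₁² − x₂²) / (2[(x₁cos θ₁ + e sin θ₁) − (x₂cos θ₂ + e sin θ₂)]) = 15.0000 → r = 15
L² = (x₁ − r cos θ₁)² + (r sin θ₁ − e)² = 16384.0071 → L = 128.0000 → L = 128
check at θ₃=359°: x = 142.5857 (printed 142.5857) ✓

r = 15, L = 128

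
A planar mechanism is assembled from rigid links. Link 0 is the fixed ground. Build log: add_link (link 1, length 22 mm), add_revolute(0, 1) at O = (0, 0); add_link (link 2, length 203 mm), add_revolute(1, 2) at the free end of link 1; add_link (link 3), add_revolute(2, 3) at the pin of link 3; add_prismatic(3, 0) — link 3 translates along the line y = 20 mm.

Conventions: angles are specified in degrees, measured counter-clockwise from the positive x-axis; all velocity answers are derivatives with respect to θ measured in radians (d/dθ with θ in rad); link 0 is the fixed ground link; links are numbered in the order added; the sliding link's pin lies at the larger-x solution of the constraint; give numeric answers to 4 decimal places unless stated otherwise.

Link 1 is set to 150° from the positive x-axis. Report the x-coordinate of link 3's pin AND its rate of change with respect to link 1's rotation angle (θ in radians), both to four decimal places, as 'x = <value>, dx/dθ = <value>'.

geometry: r = 22 mm, L = 203 mm, e = 20 mm
crank pin P = (r cos θ, r sin θ) = (-19.052559, 11.000000)
h = r sin θ − e = 11.000000 − 20 = -9.000000
x = r cos θ + √(L² − h²) = -19.052559 + 202.800394 = 183.747836
dx/dθ = −r sin θ − h·r cos θ/√(L² − h²) (θ in radians; h = -9.000000) = -11.845526

x = 183.7478, dx/dθ = -11.8455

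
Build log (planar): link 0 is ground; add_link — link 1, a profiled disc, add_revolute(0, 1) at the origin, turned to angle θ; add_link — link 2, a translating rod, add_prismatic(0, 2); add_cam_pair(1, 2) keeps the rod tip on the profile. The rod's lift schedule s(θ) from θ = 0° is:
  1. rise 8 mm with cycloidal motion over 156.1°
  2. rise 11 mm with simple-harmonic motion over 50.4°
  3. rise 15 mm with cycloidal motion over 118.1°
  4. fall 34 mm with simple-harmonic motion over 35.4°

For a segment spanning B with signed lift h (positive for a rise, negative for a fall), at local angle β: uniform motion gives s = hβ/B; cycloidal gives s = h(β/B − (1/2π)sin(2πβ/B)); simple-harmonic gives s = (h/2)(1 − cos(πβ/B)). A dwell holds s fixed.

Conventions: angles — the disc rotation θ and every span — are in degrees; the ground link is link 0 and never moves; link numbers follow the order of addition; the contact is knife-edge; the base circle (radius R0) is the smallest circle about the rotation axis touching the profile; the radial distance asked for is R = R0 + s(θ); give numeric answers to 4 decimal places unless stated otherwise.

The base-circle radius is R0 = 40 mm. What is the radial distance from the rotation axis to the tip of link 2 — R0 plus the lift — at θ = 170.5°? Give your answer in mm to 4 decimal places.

seg 1 [0°–156.1°] cycloidal, h=8: full span → s += 8 → s = 8.0000
seg 2 [156.1°–206.5°] simple-harmonic, h=11: θ=170.5° here. β=14.4, B=50.4. 11/2·(1 − cos(π·0.2857)) = 2.0708 → s = 10.0708
R = R0 + s = 40 + 10.0708 = 50.0708

50.0708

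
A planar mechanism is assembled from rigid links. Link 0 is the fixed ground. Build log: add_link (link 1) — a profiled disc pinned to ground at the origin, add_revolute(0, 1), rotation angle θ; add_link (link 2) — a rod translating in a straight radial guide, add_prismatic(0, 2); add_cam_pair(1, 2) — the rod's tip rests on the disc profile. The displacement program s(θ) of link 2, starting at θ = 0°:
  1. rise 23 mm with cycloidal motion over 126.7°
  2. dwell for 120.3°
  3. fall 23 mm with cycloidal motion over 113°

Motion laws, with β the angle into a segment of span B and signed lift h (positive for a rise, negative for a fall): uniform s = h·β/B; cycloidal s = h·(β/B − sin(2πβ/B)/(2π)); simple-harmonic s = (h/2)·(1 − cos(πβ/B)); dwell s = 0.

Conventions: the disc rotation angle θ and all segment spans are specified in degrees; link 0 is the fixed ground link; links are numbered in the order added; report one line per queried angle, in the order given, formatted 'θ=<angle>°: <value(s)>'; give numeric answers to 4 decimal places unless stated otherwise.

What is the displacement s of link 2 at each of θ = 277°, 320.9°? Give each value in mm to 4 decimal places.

seg 1 [0°–126.7°] cycloidal, h=23: full span → s += 23 → s = 23.0000
seg 2 [126.7°–247°] dwell: s stays 23.0000
seg 3 [247°–360°] cycloidal, h=-23: θ=277° here. β=30, B=113. -23·(0.2655 − sin(2π·0.2655)/(2π)) = -2.4629 → s = 20.5371
seg 3 [247°–360°] cycloidal, h=-23: θ=320.9° here. β=73.9, B=113. -23·(0.6540 − sin(2π·0.6540)/(2π)) = -18.0560 → s = 4.9440

θ=277°: 20.5371
θ=320.9°: 4.9440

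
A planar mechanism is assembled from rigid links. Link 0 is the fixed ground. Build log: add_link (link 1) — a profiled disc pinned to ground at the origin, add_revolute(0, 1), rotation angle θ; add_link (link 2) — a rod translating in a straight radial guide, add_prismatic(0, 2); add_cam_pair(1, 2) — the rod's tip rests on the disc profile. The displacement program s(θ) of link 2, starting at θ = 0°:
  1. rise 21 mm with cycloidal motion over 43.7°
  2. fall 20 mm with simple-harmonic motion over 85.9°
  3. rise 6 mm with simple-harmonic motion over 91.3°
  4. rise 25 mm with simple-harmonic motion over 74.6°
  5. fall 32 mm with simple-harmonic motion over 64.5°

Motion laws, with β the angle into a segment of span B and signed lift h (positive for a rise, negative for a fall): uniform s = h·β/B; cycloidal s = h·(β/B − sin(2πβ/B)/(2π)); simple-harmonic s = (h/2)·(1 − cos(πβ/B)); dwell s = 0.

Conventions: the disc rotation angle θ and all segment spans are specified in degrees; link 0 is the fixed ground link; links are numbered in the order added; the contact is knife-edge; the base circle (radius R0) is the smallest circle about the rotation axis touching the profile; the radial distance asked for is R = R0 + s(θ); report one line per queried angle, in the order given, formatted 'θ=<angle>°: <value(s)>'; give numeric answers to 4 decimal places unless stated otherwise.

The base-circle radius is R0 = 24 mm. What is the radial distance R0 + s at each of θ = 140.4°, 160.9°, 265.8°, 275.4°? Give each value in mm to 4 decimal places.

seg 1 [0°–43.7°] cycloidal, h=21: full span → s += 21 → s = 21.0000
seg 2 [43.7°–129.6°] simple-harmonic, h=-20: full span → s += -20 → s = 1.0000
seg 3 [129.6°–220.9°] simple-harmonic, h=6: θ=140.4° here. β=10.8, B=91.3. 6/2·(1 − cos(π·0.1183)) = 0.2048 → s = 1.2048
seg 3 [129.6°–220.9°] simple-harmonic, h=6: θ=160.9° here. β=31.3, B=91.3. 6/2·(1 − cos(π·0.3428)) = 1.5781 → s = 2.5781
seg 3 [129.6°–220.9°] simple-harmonic, h=6: full span → s += 6 → s = 7.0000
seg 4 [220.9°–295.5°] simple-harmonic, h=25: θ=265.8° here. β=44.9, B=74.6. 25/2·(1 − cos(π·0.6019)) = 16.4327 → s = 23.4327
seg 4 [220.9°–295.5°] simple-harmonic, h=25: θ=275.4° here. β=54.5, B=74.6. 25/2·(1 − cos(π·0.7306)) = 20.7830 → s = 27.7830
θ=140.4°: R = R0 + s = 24 + 1.2048 = 25.2048
θ=160.9°: R = R0 + s = 24 + 2.5781 = 26.5781
θ=265.8°: R = R0 + s = 24 + 23.4327 = 47.4327
θ=275.4°: R = R0 + s = 24 + 27.7830 = 51.7830

θ=140.4°: 25.2048
θ=160.9°: 26.5781
θ=265.8°: 47.4327
θ=275.4°: 51.7830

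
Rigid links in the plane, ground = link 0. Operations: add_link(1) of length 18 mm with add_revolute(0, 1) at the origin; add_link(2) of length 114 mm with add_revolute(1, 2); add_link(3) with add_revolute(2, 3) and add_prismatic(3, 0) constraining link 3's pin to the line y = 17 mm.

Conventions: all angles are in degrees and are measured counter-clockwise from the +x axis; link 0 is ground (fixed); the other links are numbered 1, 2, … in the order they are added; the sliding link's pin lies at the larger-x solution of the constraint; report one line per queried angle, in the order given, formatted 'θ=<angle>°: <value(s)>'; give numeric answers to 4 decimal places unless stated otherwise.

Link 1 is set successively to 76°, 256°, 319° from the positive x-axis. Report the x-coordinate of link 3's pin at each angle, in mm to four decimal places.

geometry: r = 18 mm, L = 114 mm, e = 17 mm
θ=76°: crank pin P = (r cos θ, r sin θ) = (4.354594, 17.465323)
θ=76°: h = r sin θ − e = 17.465323 − 17 = 0.465323
θ=76°: x = r cos θ + √(L² − h²) = 4.354594 + 113.999050 = 118.353644
θ=256°: crank pin P = (r cos θ, r sin θ) = (-4.354594, -17.465323)
θ=256°: h = r sin θ − e = -17.465323 − 17 = -34.465323
θ=256°: x = r cos θ + √(L² − h²) = -4.354594 + 108.665273 = 104.310679
θ=319°: crank pin P = (r cos θ, r sin θ) = (13.584772, -11.809063)
θ=319°: h = r sin θ − e = -11.809063 − 17 = -28.809063
θ=319°: x = r cos θ + √(L² − h²) = 13.584772 + 110.299764 = 123.884536

θ=76°: 118.3536
θ=256°: 104.3107
θ=319°: 123.8845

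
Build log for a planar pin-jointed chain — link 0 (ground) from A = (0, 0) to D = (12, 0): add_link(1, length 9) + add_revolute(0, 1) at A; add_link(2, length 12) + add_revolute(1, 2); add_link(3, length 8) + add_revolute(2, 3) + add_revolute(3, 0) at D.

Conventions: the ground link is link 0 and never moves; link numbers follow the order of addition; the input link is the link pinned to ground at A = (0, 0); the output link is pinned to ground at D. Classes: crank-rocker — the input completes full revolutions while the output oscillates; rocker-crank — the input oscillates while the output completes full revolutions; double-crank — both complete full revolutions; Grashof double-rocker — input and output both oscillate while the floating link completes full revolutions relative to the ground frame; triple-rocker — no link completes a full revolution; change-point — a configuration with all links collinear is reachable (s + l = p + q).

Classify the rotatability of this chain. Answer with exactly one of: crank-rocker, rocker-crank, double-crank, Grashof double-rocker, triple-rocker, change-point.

lengths: ground=12, input=9, coupler=12, output=8
sorted: s=8 (shortest), l=12 (longest), p+q=21
s + l = 20 vs p + q = 21
s + l < p + q (Grashof) with shortest = output link → rocker-crank

rocker-crank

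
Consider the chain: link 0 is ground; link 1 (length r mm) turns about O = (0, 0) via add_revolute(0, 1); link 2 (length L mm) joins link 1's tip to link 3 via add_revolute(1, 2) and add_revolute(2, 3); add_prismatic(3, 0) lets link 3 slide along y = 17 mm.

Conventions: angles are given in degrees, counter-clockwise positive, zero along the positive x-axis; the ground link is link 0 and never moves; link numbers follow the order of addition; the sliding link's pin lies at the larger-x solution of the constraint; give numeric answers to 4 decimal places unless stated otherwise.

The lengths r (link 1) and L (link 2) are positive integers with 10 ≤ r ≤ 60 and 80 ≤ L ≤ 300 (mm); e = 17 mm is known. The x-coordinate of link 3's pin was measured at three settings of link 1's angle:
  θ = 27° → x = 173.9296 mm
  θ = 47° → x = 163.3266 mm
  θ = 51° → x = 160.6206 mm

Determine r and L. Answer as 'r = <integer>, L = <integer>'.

constraint per measurement: (x − r cos θ)² + (r sin θ − e)² = L²
subtracting the θ₁ and θ₂ equations cancels the r² and L² terms:
r = (x₁² − x₂²) / (2[(x₁cos θ₁ + e sin θ₁) − (x₂cos θ₂ + e sin θ₂)]) = 46.0000 → r = 46
L² = (x₁ − r cos θ₁)² + (r sin θ₁ − e)² = 17689.0030 → L = 133.0000 → L = 133
check at θ₃=51°: x = 160.6206 (printed 160.6206) ✓

r = 46, L = 133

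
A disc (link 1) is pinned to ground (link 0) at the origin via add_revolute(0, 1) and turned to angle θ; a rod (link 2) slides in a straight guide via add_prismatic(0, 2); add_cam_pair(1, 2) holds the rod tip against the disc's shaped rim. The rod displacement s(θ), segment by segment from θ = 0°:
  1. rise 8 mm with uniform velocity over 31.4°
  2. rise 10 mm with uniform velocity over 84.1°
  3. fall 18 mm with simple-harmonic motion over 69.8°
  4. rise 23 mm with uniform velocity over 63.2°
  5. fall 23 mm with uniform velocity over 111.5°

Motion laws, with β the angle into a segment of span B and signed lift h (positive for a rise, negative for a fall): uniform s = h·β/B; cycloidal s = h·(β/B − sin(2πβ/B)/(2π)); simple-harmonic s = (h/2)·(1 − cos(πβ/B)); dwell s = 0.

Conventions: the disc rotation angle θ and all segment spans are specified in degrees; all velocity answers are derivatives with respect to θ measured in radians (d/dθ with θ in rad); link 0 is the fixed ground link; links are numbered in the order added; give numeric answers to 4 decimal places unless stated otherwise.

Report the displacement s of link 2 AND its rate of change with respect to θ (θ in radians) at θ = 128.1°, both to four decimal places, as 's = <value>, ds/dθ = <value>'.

segment 1 (0° to 31.4°, uniform, h = 8) is passed completely: s = 0.0000 + (8) = 8.0000
segment 2 (31.4° to 115.5°, uniform, h = 10) is passed completely: s = 8.0000 + (10) = 18.0000
θ = 128.1° falls in segment 3 (115.5° to 185.3°, simple-harmonic, h = -18): β = 128.1 − 115.5 = 12.6°, B = 69.8°; Δs = -18/2·(1 − cos(π·0.1805)) = -1.4089; s = 18.0000 − 1.4089 = 16.5911
velocity in seg [115.5°–185.3°] (simple-harmonic), θ in radians: β = 12.6° = 0.2199 rad, B = 69.8° = 1.2182 rad; ds/dθ = (πh/(2B)) sin(πβ/B) = (π·(-18)/(2·1.2182)) sin(π·0.1805) = -12.467830 mm/rad

s = 16.5911, ds/dθ = -12.4678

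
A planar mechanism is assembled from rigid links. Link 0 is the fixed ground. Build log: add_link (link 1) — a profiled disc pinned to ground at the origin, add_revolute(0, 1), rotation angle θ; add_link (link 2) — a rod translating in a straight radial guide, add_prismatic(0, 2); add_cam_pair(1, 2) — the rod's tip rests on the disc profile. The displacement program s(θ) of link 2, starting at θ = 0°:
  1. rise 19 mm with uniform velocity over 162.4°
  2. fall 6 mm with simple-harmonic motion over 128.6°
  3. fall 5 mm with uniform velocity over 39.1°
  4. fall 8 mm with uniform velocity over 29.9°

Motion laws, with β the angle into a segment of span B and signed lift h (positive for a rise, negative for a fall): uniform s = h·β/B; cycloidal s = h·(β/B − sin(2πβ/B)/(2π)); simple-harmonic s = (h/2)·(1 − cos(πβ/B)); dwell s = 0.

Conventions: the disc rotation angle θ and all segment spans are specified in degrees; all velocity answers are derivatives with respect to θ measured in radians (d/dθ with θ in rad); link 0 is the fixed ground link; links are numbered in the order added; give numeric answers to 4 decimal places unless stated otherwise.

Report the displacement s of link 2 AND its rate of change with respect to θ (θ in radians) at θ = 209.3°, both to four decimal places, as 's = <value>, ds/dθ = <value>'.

seg 1 [0°–162.4°] uniform, h=19: full span → s += 19 → s = 19.0000
seg 2 [162.4°–291°] simple-harmonic, h=-6: θ=209.3° here. β=46.9, B=128.6. -6/2·(1 − cos(π·0.3647)) = -1.7629 → s = 17.2371
velocity in seg [162.4°–291°] (simple-harmonic), θ in radians: β = 46.9° = 0.8186 rad, B = 128.6° = 2.2445 rad; ds/dθ = (πh/(2B)) sin(πβ/B) = (π·(-6)/(2·2.2445)) sin(π·0.3647) = -3.825395 mm/rad

s = 17.2371, ds/dθ = -3.8254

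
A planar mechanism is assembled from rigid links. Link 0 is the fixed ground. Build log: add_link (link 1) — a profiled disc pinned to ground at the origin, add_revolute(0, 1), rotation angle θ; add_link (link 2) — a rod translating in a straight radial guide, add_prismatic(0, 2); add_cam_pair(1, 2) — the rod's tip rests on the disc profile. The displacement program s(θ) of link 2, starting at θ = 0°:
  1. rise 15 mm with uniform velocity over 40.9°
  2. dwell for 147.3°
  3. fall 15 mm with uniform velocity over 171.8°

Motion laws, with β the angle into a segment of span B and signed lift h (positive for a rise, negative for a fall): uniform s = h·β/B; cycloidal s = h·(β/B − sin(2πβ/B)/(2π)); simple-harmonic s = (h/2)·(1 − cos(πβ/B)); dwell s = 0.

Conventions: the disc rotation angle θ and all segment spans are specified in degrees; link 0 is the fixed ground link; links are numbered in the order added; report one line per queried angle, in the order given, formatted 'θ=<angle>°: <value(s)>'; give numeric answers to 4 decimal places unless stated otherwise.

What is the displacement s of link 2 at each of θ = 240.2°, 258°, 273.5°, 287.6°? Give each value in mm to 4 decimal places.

seg 1 [0°–40.9°] uniform, h=15: full span → s += 15 → s = 15.0000
seg 2 [40.9°–188.2°] dwell: s stays 15.0000
seg 3 [188.2°–360°] uniform, h=-15: θ=240.2° here. β=52, B=171.8. -15·52/171.8 = -4.5402 → s = 10.4598
seg 3 [188.2°–360°] uniform, h=-15: θ=258° here. β=69.8, B=171.8. -15·69.8/171.8 = -6.0943 → s = 8.9057
seg 3 [188.2°–360°] uniform, h=-15: θ=273.5° here. β=85.3, B=171.8. -15·85.3/171.8 = -7.4476 → s = 7.5524
seg 3 [188.2°–360°] uniform, h=-15: θ=287.6° here. β=99.4, B=171.8. -15·99.4/171.8 = -8.6787 → s = 6.3213

θ=240.2°: 10.4598
θ=258°: 8.9057
θ=273.5°: 7.5524
θ=287.6°: 6.3213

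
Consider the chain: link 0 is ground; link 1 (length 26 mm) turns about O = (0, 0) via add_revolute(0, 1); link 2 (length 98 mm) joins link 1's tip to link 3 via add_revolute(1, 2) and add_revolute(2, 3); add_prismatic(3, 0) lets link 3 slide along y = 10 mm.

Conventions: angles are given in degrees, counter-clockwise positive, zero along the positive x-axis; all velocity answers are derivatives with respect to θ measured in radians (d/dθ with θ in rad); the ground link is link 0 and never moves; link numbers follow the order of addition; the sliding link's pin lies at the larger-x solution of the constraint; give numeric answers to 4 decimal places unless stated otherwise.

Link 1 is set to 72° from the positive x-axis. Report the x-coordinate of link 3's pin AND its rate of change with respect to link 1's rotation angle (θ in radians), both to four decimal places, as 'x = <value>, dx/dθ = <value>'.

geometry: r = 26 mm, L = 98 mm, e = 10 mm
crank pin P = (r cos θ, r sin θ) = (8.034442, 24.727469)
h = r sin θ − e = 24.727469 − 10 = 14.727469
x = r cos θ + √(L² − h²) = 8.034442 + 96.887056 = 104.921498
dx/dθ = −r sin θ − h·r cos θ/√(L² − h²) (θ in radians; h = 14.727469) = -25.948757

x = 104.9215, dx/dθ = -25.9488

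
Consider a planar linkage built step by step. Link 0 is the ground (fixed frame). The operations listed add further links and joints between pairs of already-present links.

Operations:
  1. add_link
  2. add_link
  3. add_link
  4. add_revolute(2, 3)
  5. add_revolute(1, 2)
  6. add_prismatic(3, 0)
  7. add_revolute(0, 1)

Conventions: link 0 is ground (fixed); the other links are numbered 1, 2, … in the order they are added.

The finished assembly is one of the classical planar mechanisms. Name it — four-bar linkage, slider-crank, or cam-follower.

links: 4 (incl. ground); joints: 3 revolute, 1 prismatic, 0 higher (cam) pair, forming one closed loop
4 links, 3 revolutes + 1 prismatic in one loop → slider-crank

slider-crank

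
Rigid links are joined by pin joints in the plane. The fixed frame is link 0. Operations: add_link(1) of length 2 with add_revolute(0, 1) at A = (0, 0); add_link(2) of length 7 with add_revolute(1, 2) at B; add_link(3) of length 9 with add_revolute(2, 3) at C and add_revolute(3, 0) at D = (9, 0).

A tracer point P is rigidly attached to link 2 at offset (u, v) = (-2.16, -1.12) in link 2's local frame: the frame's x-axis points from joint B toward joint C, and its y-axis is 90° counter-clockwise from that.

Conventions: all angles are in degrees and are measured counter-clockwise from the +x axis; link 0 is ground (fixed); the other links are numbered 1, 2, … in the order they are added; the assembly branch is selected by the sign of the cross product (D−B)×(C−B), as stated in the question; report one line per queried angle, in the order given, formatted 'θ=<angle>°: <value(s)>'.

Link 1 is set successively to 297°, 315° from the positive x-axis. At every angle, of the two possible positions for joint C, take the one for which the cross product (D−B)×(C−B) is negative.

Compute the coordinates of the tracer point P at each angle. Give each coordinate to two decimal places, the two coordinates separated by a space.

A=(0,0), D=(9.00,0)
θ=297°: B = A + 2.00·(cos297°, sin297°) = (0.9080, -1.7820)
θ=297°: |BD| = 8.2859
θ=297°: circle(B,7.00) ∩ circle(D,9.00): a=2.2120, h=6.6413
θ=297°:   candidates: C₊=(1.6399,5.1796) cross=55.029; C₋=(4.4965,-7.7922) cross=-55.029
θ=297°:   branch - wants cross < 0 → take C=(4.4965,-7.7922) (cross=-55.029)
θ=297°: ex = (C−B)/|BC| = (0.5126,-0.8586); ey = (0.8586,0.5126)
θ=297°: P = B + -2.16·ex + -1.12·ey = (-1.1610,-0.5016)
θ=315°: B = A + 2.00·(cos315°, sin315°) = (1.4142, -1.4142)
θ=315°: |BD| = 7.7165
θ=315°: circle(B,7.00) ∩ circle(D,9.00): a=1.7848, h=6.7687
θ=315°:   candidates: C₊=(1.9282,5.5669) cross=52.230; C₋=(4.4092,-7.7411) cross=-52.230
θ=315°:   branch - wants cross < 0 → take C=(4.4092,-7.7411) (cross=-52.230)
θ=315°: ex = (C−B)/|BC| = (0.4279,-0.9038); ey = (0.9038,0.4279)
θ=315°: P = B + -2.16·ex + -1.12·ey = (-0.5223,0.0589)

θ=297°: -1.16 -0.50
θ=315°: -0.52 0.06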